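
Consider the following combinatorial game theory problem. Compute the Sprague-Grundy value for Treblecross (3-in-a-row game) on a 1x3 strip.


Treblecross: place X on empty cells; 3-in-a-row wins.
Playing within two cells of an existing X lets the opponent win at once, so sensible play treats the cells i-2..i+2 around each X as dead. The player left with no safe cell loses, so this is a normal-play take-away game on strips of safe cells.
Placing X at cell i (0-indexed) of a strip of k safe cells leaves independent strips of sizes max(0, i-2) and max(0, k-i-3). Hence G(k) = mex{ G(max(0,i-2)) XOR G(max(0,k-i-3)) : 0 <= i < k }, with G(0) = 0.
G(1): splits (0,0):0^0=0 -> mex({0}) = 1
G(2): splits (0,0):0^0=0 -> mex({0}) = 1
G(3): splits (0,0):0^0=0 -> mex({0}) = 1
Therefore G(3) = 1.

1


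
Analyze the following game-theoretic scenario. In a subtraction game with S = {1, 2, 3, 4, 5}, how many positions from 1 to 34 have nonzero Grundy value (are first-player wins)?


Subtraction set S = {1, 2, 3, 4, 5}, so G(n) = n mod 6.
G(n) = 0 when n is a multiple of 6.
Multiples of 6 in [1, 34]: 5
N-positions (nonzero Grundy) = 34 - 5 = 29

29


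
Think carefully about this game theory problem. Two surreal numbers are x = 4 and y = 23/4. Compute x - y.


x = 4, y = 23/4
Converting to common denominator: 4
x = 16/4, y = 23/4
x - y = 4 - 23/4 = -7/4

-7/4


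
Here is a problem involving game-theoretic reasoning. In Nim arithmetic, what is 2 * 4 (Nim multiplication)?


Nim multiplication is bilinear over XOR: (u XOR v) * w = (u*w) XOR (v*w).
So we split each operand into its bit components and XOR the pairwise Nim products.
2 = 2 (as XOR of powers of 2).
4 = 4 (as XOR of powers of 2).
Using the standard Nim-product table on single bits:
  2*2 = 3,   2*4 = 8,   2*8 = 12,
  4*4 = 6,   4*8 = 11,  8*8 = 13,
and  1*x = x (identity), k*l = l*k (commutative).
Pairwise Nim products:
  2 * 4 = 8
XOR them: 8 = 8.
Result: 2 * 4 = 8 (in Nim).

8


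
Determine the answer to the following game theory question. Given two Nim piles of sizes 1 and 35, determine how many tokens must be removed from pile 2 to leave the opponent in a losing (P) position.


Piles: 1 and 35
Current XOR: 1 XOR 35 = 34 (non-zero, so this is an N-position).
To make the XOR zero, we need to find a move that balances the piles.
For pile 2 (size 35): target = 35 XOR 34 = 1
We reduce pile 2 from 35 to 1.
Tokens removed: 35 - 1 = 34
Verification: 1 XOR 1 = 0

34


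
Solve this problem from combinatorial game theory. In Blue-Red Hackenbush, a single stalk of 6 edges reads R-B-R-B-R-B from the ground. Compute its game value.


Edges (from ground): R-B-R-B-R-B
By Berlekamp's sign-expansion rule, a Blue-Red Hackenbush stalk has the value of the surreal number whose sign sequence is the edge sequence with B -> + and R -> -.
Sign sequence: -+-+-+
Trace the sign expansion in the surreal number tree, starting from 0:
Edge 1: R (sign -) -> bounds (-inf, 0), value = -1
Edge 2: B (sign +) -> bounds (-1, 0), value = -1/2
Edge 3: R (sign -) -> bounds (-1, -1/2), value = -3/4
Edge 4: B (sign +) -> bounds (-3/4, -1/2), value = -5/8
Edge 5: R (sign -) -> bounds (-3/4, -5/8), value = -11/16
Edge 6: B (sign +) -> bounds (-11/16, -5/8), value = -21/32
Game value = -21/32

-21/32


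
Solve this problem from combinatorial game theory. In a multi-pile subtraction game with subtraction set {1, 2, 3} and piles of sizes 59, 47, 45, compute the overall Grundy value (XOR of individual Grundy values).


Subtraction set: {1, 2, 3}
For this subtraction set, G(n) = n mod 4 (period = max + 1 = 4).
Pile 1 (size 59): G(59) = 59 mod 4 = 3
Pile 2 (size 47): G(47) = 47 mod 4 = 3
Pile 3 (size 45): G(45) = 45 mod 4 = 1
Total Grundy value = XOR of all: 3 XOR 3 XOR 1 = 1

1


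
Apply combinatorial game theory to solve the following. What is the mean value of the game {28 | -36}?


Game = {28 | -36}, a switch {a | b} with numbers a > b.
Its thermograph has left wall a - t and right wall b + t, which meet at t = (a - b)/2, where both equal (a + b)/2. So the mast (mean value) is at (a + b)/2.
Mean = (28 + (-36))/2 = -8/2 = -4

-4


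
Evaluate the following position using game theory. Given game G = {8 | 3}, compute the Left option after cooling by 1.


Original game: {8 | 3} (a switch {a | b} with a > b).
Cooling by t (for t below the temperature (a - b)/2 = 5/2) taxes each move by t: {a | b} cooled by t is {a - t | b + t}.
Cooling amount: t = 1
Cooled Left option: 8 - 1 = 7
Cooled Right option: 3 + 1 = 4
Cooled game: {7 | 4}
Left option = 7

7


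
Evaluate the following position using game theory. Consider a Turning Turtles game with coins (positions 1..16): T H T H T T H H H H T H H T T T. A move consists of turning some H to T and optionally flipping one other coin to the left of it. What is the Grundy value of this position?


Coins: T H T H T T H H H H T H H T T T
Key fact: a single head at position k behaves exactly like a Nim heap of size k (turning it to T and optionally flipping a coin at j < k corresponds to moving the heap from k to j, or to 0), and heads combine as a disjunctive sum (two heads at the same place would cancel, matching j XOR j = 0). So the Nim-value is the XOR of the 1-indexed positions of the heads.
Face-up positions (1-indexed): [2, 4, 7, 8, 9, 10, 12, 13]
XOR 0 with 2: 0 XOR 2 = 2
XOR 2 with 4: 2 XOR 4 = 6
XOR 6 with 7: 6 XOR 7 = 1
XOR 1 with 8: 1 XOR 8 = 9
XOR 9 with 9: 9 XOR 9 = 0
XOR 0 with 10: 0 XOR 10 = 10
XOR 10 with 12: 10 XOR 12 = 6
XOR 6 with 13: 6 XOR 13 = 11
Nim-value = 11

11


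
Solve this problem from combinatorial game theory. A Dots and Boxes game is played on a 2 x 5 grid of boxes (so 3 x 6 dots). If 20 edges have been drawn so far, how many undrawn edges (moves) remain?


Grid: 2 x 5 boxes, i.e. 3 rows and 6 columns of dots.
Horizontal edges: (rows + 1) * cols = 3 * 5 = 15
Vertical edges: rows * (cols + 1) = 2 * 6 = 12
Total edges: 15 + 12 = 27
Edges drawn: 20
Remaining: 27 - 20 = 7

7


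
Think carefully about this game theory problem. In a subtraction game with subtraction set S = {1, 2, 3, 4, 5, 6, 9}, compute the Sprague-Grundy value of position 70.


The subtraction set is S = {1, 2, 3, 4, 5, 6, 9}.
G(k) = mex{ G(k - s) : s in S, s <= k }. We compute iteratively: G(0) = 0.
G(1) = mex({0}) = 1
G(2) = mex({0, 1}) = 2
G(3) = mex({0, 1, 2}) = 3
G(4) = mex({0, 1, 2, 3}) = 4
G(5) = mex({0, 1, 2, 3, 4}) = 5
G(6) = mex({0, 1, 2, 3, 4, 5}) = 6
G(7) = mex({1, 2, 3, 4, 5, 6}) = 0
G(8) = mex({0, 2, 3, 4, 5, 6}) = 1
G(9) = mex({0, 1, 3, 4, 5, 6}) = 2
G(10) = mex({0, 1, 2, 4, 5, 6}) = 3
G(11) = mex({0, 1, 2, 3, 5, 6}) = 4
G(12) = mex({0, 1, 2, 3, 4, 6}) = 5
G(13) = mex({0, 1, 2, 3, 4, 5}) = 6
G(14) = mex({1, 2, 3, 4, 5, 6}) = 0
G(15) = mex({0, 2, 3, 4, 5, 6}) = 1
Observe that G(7)..G(15) = 0, 1, 2, 3, 4, 5, 6, 0, 1 repeats G(0)..G(8) = 0, 1, 2, 3, 4, 5, 6, 0, 1.
For k >= max(S) = 9, G(k) is determined by the previous 9 values G(k-9)..G(k-1); a window of 9 consecutive values has recurred shifted by 7, so by induction G(k + 7) = G(k) for all k >= 0: the sequence is periodic from the start with period 7.
One period: G(0..6) = 0, 1, 2, 3, 4, 5, 6.
70 mod 7 = 0, so G(70) = G(0) = 0.

0


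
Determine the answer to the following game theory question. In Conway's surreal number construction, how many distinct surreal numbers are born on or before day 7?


Day 0: {|} = 0 is born. Count = 1.
Day n: the number of surreal numbers born by day n is 2^(n+1) - 1.
By day 0: 2^1 - 1 = 1
By day 1: 2^2 - 1 = 3
By day 2: 2^3 - 1 = 7
By day 3: 2^4 - 1 = 15
By day 4: 2^5 - 1 = 31
By day 5: 2^6 - 1 = 63
By day 6: 2^7 - 1 = 127
By day 7: 2^8 - 1 = 255
By day 7: 255 surreal numbers.

255


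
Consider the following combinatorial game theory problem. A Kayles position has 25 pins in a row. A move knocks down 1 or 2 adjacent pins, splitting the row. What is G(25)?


Kayles: a move removes 1 or 2 adjacent pins from a contiguous row.
Removing pins from a row of k leaves two independent rows (a, b) with a + b = k - 1 (one pin) or a + b = k - 2 (two pins); an end removal gives a = 0.
By Sprague-Grundy, G(k) = mex{ G(a) XOR G(b) } over all these splits. G(0) = 0.
G(1): splits (0,0):0^0=0 -> mex({0}) = 1
G(2): splits (0,1):0^1=1 (0,0):0^0=0 -> mex({0, 1}) = 2
G(3): splits (0,2):0^2=2 (1,1):1^1=0 (0,1):0^1=1 -> mex({0, 1, 2}) = 3
G(4): splits (0,3):0^3=3 (1,2):1^2=3 (0,2):0^2=2 (1,1):1^1=0 -> mex({0, 2, 3}) = 1
G(5): splits (0,4):0^1=1 (1,3):1^3=2 (2,2):2^2=0 (0,3):0^3=3 (1,2):1^2=3 -> mex({0, 1, 2, 3}) = 4
G(6) = mex({0, 1, 2, 4}) = 3
G(7) = mex({0, 1, 3, 4, 5}) = 2
G(8) = mex({0, 2, 3, 5, 6}) = 1
G(9) = mex({0, 1, 2, 3, 6, 7}) = 4
G(10) = mex({0, 1, 3, 4, 5, 7}) = 2
G(11) = mex({0, 1, 2, 3, 4, 5}) = 6
G(12) = mex({0, 1, 2, 3, 5, 6, 7}) = 4
G(13) = mex({0, 2, 3, 4, 6, 7}) = 1
G(14) = mex({0, 1, 4, 5, 6, 7}) = 2
G(15) = mex({0, 1, 2, 3, 4, 5, 6}) = 7
G(16) = mex({0, 2, 3, 5, 6, 7}) = 1
G(17) = mex({0, 1, 2, 3, 5, 6, 7}) = 4
G(18) = mex({0, 1, 2, 4, 5, 6}) = 3
G(19) = mex({0, 1, 3, 4, 5, 7}) = 2
G(20) = mex({0, 2, 3, 4, 5, 6, 7}) = 1
G(21) = mex({0, 1, 2, 3, 5, 6, 7}) = 4
G(22) = mex({0, 1, 2, 3, 4, 5, 7}) = 6
G(23) = mex({0, 1, 2, 3, 4, 5, 6}) = 7
G(24) = mex({0, 1, 2, 3, 5, 6, 7}) = 4
G(25) = mex({0, 2, 3, 4, 6, 7}) = 1
Therefore G(25) = 1.

1


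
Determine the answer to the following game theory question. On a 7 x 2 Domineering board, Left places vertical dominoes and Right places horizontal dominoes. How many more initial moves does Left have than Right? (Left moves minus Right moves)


Board is 7 x 2 (rows x cols).
Left (vertical) placements: (rows-1) * cols = 6 * 2 = 12
Right (horizontal) placements: rows * (cols-1) = 7 * 1 = 7
Advantage = Left - Right = 12 - 7 = 5

5


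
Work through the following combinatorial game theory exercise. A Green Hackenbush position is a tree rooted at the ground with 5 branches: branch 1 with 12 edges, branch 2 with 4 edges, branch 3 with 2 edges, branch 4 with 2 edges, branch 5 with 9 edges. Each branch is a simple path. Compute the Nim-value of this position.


The tree has 5 branches from the ground vertex.
In Green Hackenbush, the Nim-value of a simple path of length k is k.
Branch 1: length 12, Nim-value = 12
Branch 2: length 4, Nim-value = 4
Branch 3: length 2, Nim-value = 2
Branch 4: length 2, Nim-value = 2
Branch 5: length 9, Nim-value = 9
Total Nim-value = XOR of all branch values:
0 XOR 12 = 12
12 XOR 4 = 8
8 XOR 2 = 10
10 XOR 2 = 8
8 XOR 9 = 1
Nim-value of the tree = 1

1


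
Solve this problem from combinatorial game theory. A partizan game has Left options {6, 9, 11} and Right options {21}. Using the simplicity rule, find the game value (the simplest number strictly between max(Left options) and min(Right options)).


Left options: {6, 9, 11}, max = 11
Right options: {21}, min = 21
All options are numbers and max(Left) < min(Right), so by the simplicity theorem the value is the simplest (earliest-born) number strictly between 11 and 21.
Integers 12 through 20 all lie strictly between 11 and 21.
Among integers, the simplest (lowest birthday = smallest |n|; 0 is born on day 0, +-n on day n) is 12.
No non-integer in the interval can be simpler: if x is a non-integer in the interval, then floor(x) or ceil(x) also lies in the interval (the interval contains an integer), and both are proper prefixes of x's sign expansion, i.e. born earlier. So the game value is 12.
Game value = 12

12


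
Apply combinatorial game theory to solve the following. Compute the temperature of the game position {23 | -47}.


The game is {23 | -47}, a switch {a | b} with numbers a > b.
Cooling {a | b} by t gives {a - t | b + t}, which stops being hot when a - t = b + t, i.e. at t = (a - b)/2. So the temperature of a switch is (a - b)/2.
Temperature = (Left option - Right option) / 2
= (23 - (-47)) / 2
= 70 / 2
= 35

35


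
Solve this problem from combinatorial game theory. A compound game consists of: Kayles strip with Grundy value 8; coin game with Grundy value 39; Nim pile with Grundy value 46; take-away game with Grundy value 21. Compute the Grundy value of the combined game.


By the Sprague-Grundy theorem, the Grundy value of a sum of games is the XOR of individual Grundy values.
Kayles strip: Grundy value = 8. Running XOR: 0 XOR 8 = 8
coin game: Grundy value = 39. Running XOR: 8 XOR 39 = 47
Nim pile: Grundy value = 46. Running XOR: 47 XOR 46 = 1
take-away game: Grundy value = 21. Running XOR: 1 XOR 21 = 20
The combined Grundy value is 20.

20


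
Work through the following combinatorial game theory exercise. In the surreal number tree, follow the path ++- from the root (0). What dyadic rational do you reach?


Sign expansion: ++-
Rule: track bounds (lo, hi), initially (-inf, +inf). On '+', the current value becomes lo and we move to the simplest number in (value, hi): value + 1 if hi = +inf, otherwise the midpoint (value + hi)/2. On '-', the current value becomes hi and we move to value - 1 if lo = -inf, otherwise the midpoint (lo + value)/2.
Start at 0.
Step 1: sign = +, move right. Bounds: (0, +inf). Value = 1
Step 2: sign = +, move right. Bounds: (1, +inf). Value = 2
Step 3: sign = -, move left. Bounds: (1, 2). Value = 3/2
The surreal number with sign expansion ++- is 3/2.

3/2


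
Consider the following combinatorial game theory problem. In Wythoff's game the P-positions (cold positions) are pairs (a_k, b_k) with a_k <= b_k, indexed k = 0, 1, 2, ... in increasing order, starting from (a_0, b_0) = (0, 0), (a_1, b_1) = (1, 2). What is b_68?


By Wythoff's theorem, a_k = floor(k * phi) and b_k = floor(k * phi^2) = a_k + k, where phi = (1 + sqrt(5))/2 is the golden ratio.
phi = (1 + sqrt(5))/2 = 1.618034
phi^2 = phi + 1 = 2.618034
k = 68
k * phi^2 = 68 * 2.618034 = 178.026311
b_68 = floor(k * phi^2) = 178 (check: a_68 + k = 110 + 68 = 178)

178


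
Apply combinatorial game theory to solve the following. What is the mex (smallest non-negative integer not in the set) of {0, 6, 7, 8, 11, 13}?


Set = {0, 6, 7, 8, 11, 13}
0 is in the set.
1 is NOT in the set. This is the mex.
mex = 1

1


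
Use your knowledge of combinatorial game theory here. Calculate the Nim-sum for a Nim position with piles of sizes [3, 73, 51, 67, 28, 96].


We need the XOR (exclusive or) of all pile sizes.
After XOR-ing pile 1 (size 3): 0 XOR 3 = 3
After XOR-ing pile 2 (size 73): 3 XOR 73 = 74
After XOR-ing pile 3 (size 51): 74 XOR 51 = 121
After XOR-ing pile 4 (size 67): 121 XOR 67 = 58
After XOR-ing pile 5 (size 28): 58 XOR 28 = 38
After XOR-ing pile 6 (size 96): 38 XOR 96 = 70
The Nim-value of this position is 70.

70


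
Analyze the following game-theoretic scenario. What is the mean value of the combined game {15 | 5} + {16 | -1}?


G1 = {15 | 5}, G2 = {16 | -1}
Each is a switch {a | b} with numbers a > b; its mean value is (a + b)/2, and mean value is additive over game sums: m(G1 + G2) = m(G1) + m(G2).
Mean of G1 = (15 + (5))/2 = 20/2 = 10
Mean of G2 = (16 + (-1))/2 = 15/2 = 15/2
Mean of G1 + G2 = 10 + 15/2 = 35/2

35/2


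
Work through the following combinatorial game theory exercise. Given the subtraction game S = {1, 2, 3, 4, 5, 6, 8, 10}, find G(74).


The subtraction set is S = {1, 2, 3, 4, 5, 6, 8, 10}.
G(k) = mex{ G(k - s) : s in S, s <= k }. We compute iteratively: G(0) = 0.
G(1) = mex({0}) = 1
G(2) = mex({0, 1}) = 2
G(3) = mex({0, 1, 2}) = 3
G(4) = mex({0, 1, 2, 3}) = 4
G(5) = mex({0, 1, 2, 3, 4}) = 5
G(6) = mex({0, 1, 2, 3, 4, 5}) = 6
G(7) = mex({1, 2, 3, 4, 5, 6}) = 0
G(8) = mex({0, 2, 3, 4, 5, 6}) = 1
G(9) = mex({0, 1, 3, 4, 5, 6}) = 2
G(10) = mex({0, 1, 2, 4, 5, 6}) = 3
G(11) = mex({0, 1, 2, 3, 5, 6}) = 4
G(12) = mex({0, 1, 2, 3, 4, 6}) = 5
G(13) = mex({0, 1, 2, 3, 4, 5}) = 6
G(14) = mex({1, 2, 3, 4, 5, 6}) = 0
G(15) = mex({0, 2, 3, 4, 5, 6}) = 1
G(16) = mex({0, 1, 3, 4, 5, 6}) = 2
Observe that G(7)..G(16) = 0, 1, 2, 3, 4, 5, 6, 0, 1, 2 repeats G(0)..G(9) = 0, 1, 2, 3, 4, 5, 6, 0, 1, 2.
For k >= max(S) = 10, G(k) is determined by the previous 10 values G(k-10)..G(k-1); a window of 10 consecutive values has recurred shifted by 7, so by induction G(k + 7) = G(k) for all k >= 0: the sequence is periodic from the start with period 7.
One period: G(0..6) = 0, 1, 2, 3, 4, 5, 6.
74 mod 7 = 4, so G(74) = G(4) = 4.

4


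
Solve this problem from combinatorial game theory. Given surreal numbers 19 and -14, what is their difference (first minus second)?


x = 19, y = -14
x - y = 19 - -14 = 33

33


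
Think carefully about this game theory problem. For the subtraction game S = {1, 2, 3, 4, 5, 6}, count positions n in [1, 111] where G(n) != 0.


Subtraction set S = {1, 2, 3, 4, 5, 6}, so G(n) = n mod 7.
G(n) = 0 when n is a multiple of 7.
Multiples of 7 in [1, 111]: 15
N-positions (nonzero Grundy) = 111 - 15 = 96

96


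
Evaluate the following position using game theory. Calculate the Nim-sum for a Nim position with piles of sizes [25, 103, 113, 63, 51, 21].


We need the XOR (exclusive or) of all pile sizes.
After XOR-ing pile 1 (size 25): 0 XOR 25 = 25
After XOR-ing pile 2 (size 103): 25 XOR 103 = 126
After XOR-ing pile 3 (size 113): 126 XOR 113 = 15
After XOR-ing pile 4 (size 63): 15 XOR 63 = 48
After XOR-ing pile 5 (size 51): 48 XOR 51 = 3
After XOR-ing pile 6 (size 21): 3 XOR 21 = 22
The Nim-value of this position is 22.

22


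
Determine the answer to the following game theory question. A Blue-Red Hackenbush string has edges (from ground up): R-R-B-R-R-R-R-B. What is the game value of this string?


Edges (from ground): R-R-B-R-R-R-R-B
By Berlekamp's sign-expansion rule, a Blue-Red Hackenbush stalk has the value of the surreal number whose sign sequence is the edge sequence with B -> + and R -> -.
Sign sequence: --+----+
Trace the sign expansion in the surreal number tree, starting from 0:
Edge 1: R (sign -) -> bounds (-inf, 0), value = -1
Edge 2: R (sign -) -> bounds (-inf, -1), value = -2
Edge 3: B (sign +) -> bounds (-2, -1), value = -3/2
Edge 4: R (sign -) -> bounds (-2, -3/2), value = -7/4
Edge 5: R (sign -) -> bounds (-2, -7/4), value = -15/8
Edge 6: R (sign -) -> bounds (-2, -15/8), value = -31/16
Edge 7: R (sign -) -> bounds (-2, -31/16), value = -63/32
Edge 8: B (sign +) -> bounds (-63/32, -31/16), value = -125/64
Game value = -125/64

-125/64


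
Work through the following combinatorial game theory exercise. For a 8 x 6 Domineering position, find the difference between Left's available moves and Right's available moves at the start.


Board is 8 x 6 (rows x cols).
Left (vertical) placements: (rows-1) * cols = 7 * 6 = 42
Right (horizontal) placements: rows * (cols-1) = 8 * 5 = 40
Advantage = Left - Right = 42 - 40 = 2

2


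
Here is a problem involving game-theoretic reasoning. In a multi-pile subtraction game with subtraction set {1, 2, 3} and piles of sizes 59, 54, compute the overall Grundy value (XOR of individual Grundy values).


Subtraction set: {1, 2, 3}
For this subtraction set, G(n) = n mod 4 (period = max + 1 = 4).
Pile 1 (size 59): G(59) = 59 mod 4 = 3
Pile 2 (size 54): G(54) = 54 mod 4 = 2
Total Grundy value = XOR of all: 3 XOR 2 = 1

1


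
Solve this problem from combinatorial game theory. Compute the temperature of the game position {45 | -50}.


The game is {45 | -50}, a switch {a | b} with numbers a > b.
Cooling {a | b} by t gives {a - t | b + t}, which stops being hot when a - t = b + t, i.e. at t = (a - b)/2. So the temperature of a switch is (a - b)/2.
Temperature = (Left option - Right option) / 2
= (45 - (-50)) / 2
= 95 / 2
= 95/2

95/2


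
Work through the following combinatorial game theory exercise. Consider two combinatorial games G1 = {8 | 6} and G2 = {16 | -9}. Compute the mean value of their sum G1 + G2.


G1 = {8 | 6}, G2 = {16 | -9}
Each is a switch {a | b} with numbers a > b; its mean value is (a + b)/2, and mean value is additive over game sums: m(G1 + G2) = m(G1) + m(G2).
Mean of G1 = (8 + (6))/2 = 14/2 = 7
Mean of G2 = (16 + (-9))/2 = 7/2 = 7/2
Mean of G1 + G2 = 7 + 7/2 = 21/2

21/2


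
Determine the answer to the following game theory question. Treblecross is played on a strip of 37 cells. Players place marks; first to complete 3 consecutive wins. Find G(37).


Treblecross: place X on empty cells; 3-in-a-row wins.
Playing within two cells of an existing X lets the opponent win at once, so sensible play treats the cells i-2..i+2 around each X as dead. The player left with no safe cell loses, so this is a normal-play take-away game on strips of safe cells.
Placing X at cell i (0-indexed) of a strip of k safe cells leaves independent strips of sizes max(0, i-2) and max(0, k-i-3). Hence G(k) = mex{ G(max(0,i-2)) XOR G(max(0,k-i-3)) : 0 <= i < k }, with G(0) = 0.
G(1): splits (0,0):0^0=0 -> mex({0}) = 1
G(2): splits (0,0):0^0=0 -> mex({0}) = 1
G(3): splits (0,0):0^0=0 -> mex({0}) = 1
G(4): splits (0,1):0^1=1 (0,0):0^0=0 -> mex({0, 1}) = 2
G(5): splits (0,2):0^1=1 (0,1):0^1=1 (0,0):0^0=0 -> mex({0, 1}) = 2
G(6) = mex({1}) = 0
G(7) = mex({0, 1, 2}) = 3
G(8) = mex({0, 1, 2}) = 3
G(9) = mex({0, 2}) = 1
G(10) = mex({0, 2, 3}) = 1
G(11) = mex({0, 3}) = 1
G(12) = mex({1, 3}) = 0
G(13) = mex({0, 1, 2, 3}) = 4
G(14) = mex({0, 1, 2}) = 3
G(15) = mex({0, 1, 2}) = 3
G(16) = mex({0, 1, 2, 4}) = 3
G(17) = mex({0, 1, 3, 4}) = 2
G(18) = mex({0, 1, 3, 4}) = 2
G(19) = mex({0, 1, 3, 5}) = 2
G(20) = mex({0, 1, 2, 3, 5}) = 4
G(21) = mex({0, 1, 2, 3, 5}) = 4
G(22) = mex({1, 2, 6}) = 0
G(23) = mex({0, 1, 2, 3, 4, 6}) = 5
G(24) = mex({0, 1, 2, 3, 4}) = 5
G(25) = mex({0, 1, 3, 4, 7}) = 2
G(26) = mex({0, 1, 3, 4, 5, 7}) = 2
G(27) = mex({0, 1, 3, 5}) = 2
G(28) = mex({0, 1, 2, 5}) = 3
G(29) = mex({0, 1, 2, 4, 5, 6}) = 3
G(30) = mex({1, 2, 4, 6}) = 0
G(31) = mex({0, 1, 2, 3, 4, 6}) = 5
G(32) = mex({1, 2, 3, 4, 7}) = 0
G(33) = mex({0, 3, 7}) = 1
G(34) = mex({0, 2, 3, 5, 7}) = 1
G(35) = mex({0, 2, 3, 5, 6}) = 1
G(36) = mex({0, 1, 2, 5, 6}) = 3
G(37) = mex({0, 1, 2, 4, 5, 6}) = 3
Therefore G(37) = 3.

3


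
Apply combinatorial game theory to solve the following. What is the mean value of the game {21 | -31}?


Game = {21 | -31}, a switch {a | b} with numbers a > b.
Its thermograph has left wall a - t and right wall b + t, which meet at t = (a - b)/2, where both equal (a + b)/2. So the mast (mean value) is at (a + b)/2.
Mean = (21 + (-31))/2 = -10/2 = -5

-5


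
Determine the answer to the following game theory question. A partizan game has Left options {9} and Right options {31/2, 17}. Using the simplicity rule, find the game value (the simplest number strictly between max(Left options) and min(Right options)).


Left options: {9}, max = 9
Right options: {31/2, 17}, min = 31/2
All options are numbers and max(Left) < min(Right), so by the simplicity theorem the value is the simplest (earliest-born) number strictly between 9 and 31/2.
Integers 10 through 15 all lie strictly between 9 and 31/2.
Among integers, the simplest (lowest birthday = smallest |n|; 0 is born on day 0, +-n on day n) is 10.
No non-integer in the interval can be simpler: if x is a non-integer in the interval, then floor(x) or ceil(x) also lies in the interval (the interval contains an integer), and both are proper prefixes of x's sign expansion, i.e. born earlier. So the game value is 10.
Game value = 10

10


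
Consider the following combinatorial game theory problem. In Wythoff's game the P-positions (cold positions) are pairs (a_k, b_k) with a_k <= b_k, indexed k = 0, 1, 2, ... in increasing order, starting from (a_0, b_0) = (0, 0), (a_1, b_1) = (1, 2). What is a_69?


By Wythoff's theorem, a_k = floor(k * phi) and b_k = floor(k * phi^2) = a_k + k, where phi = (1 + sqrt(5))/2 is the golden ratio.
phi = (1 + sqrt(5))/2 = 1.618034
k = 69
k * phi = 69 * 1.618034 = 111.644345
a_69 = floor(k * phi) = 111

111


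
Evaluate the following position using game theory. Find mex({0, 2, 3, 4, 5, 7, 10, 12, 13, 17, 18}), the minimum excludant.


Set = {0, 2, 3, 4, 5, 7, 10, 12, 13, 17, 18}
0 is in the set.
1 is NOT in the set. This is the mex.
mex = 1

1


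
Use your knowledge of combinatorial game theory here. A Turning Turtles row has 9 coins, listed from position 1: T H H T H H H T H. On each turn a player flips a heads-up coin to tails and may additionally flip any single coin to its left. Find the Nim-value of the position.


Coins: T H H T H H H T H
Key fact: a single head at position k behaves exactly like a Nim heap of size k (turning it to T and optionally flipping a coin at j < k corresponds to moving the heap from k to j, or to 0), and heads combine as a disjunctive sum (two heads at the same place would cancel, matching j XOR j = 0). So the Nim-value is the XOR of the 1-indexed positions of the heads.
Face-up positions (1-indexed): [2, 3, 5, 6, 7, 9]
XOR 0 with 2: 0 XOR 2 = 2
XOR 2 with 3: 2 XOR 3 = 1
XOR 1 with 5: 1 XOR 5 = 4
XOR 4 with 6: 4 XOR 6 = 2
XOR 2 with 7: 2 XOR 7 = 5
XOR 5 with 9: 5 XOR 9 = 12
Nim-value = 12

12


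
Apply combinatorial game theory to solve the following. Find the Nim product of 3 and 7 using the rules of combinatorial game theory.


Nim multiplication is bilinear over XOR: (u XOR v) * w = (u*w) XOR (v*w).
So we split each operand into its bit components and XOR the pairwise Nim products.
3 = 1 + 2 (as XOR of powers of 2).
7 = 1 + 2 + 4 (as XOR of powers of 2).
Using the standard Nim-product table on single bits:
  2*2 = 3,   2*4 = 8,   2*8 = 12,
  4*4 = 6,   4*8 = 11,  8*8 = 13,
and  1*x = x (identity), k*l = l*k (commutative).
Pairwise Nim products:
  1 * 1 = 1
  1 * 2 = 2
  1 * 4 = 4
  2 * 1 = 2
  2 * 2 = 3
  2 * 4 = 8
XOR them: 1 XOR 2 XOR 4 XOR 2 XOR 3 XOR 8 = 14.
Result: 3 * 7 = 14 (in Nim).

14


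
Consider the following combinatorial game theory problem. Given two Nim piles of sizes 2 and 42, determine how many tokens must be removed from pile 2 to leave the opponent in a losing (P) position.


Piles: 2 and 42
Current XOR: 2 XOR 42 = 40 (non-zero, so this is an N-position).
To make the XOR zero, we need to find a move that balances the piles.
For pile 2 (size 42): target = 42 XOR 40 = 2
We reduce pile 2 from 42 to 2.
Tokens removed: 42 - 2 = 40
Verification: 2 XOR 2 = 0

40


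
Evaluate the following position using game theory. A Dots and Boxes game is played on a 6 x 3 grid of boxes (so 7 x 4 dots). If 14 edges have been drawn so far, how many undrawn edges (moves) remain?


Grid: 6 x 3 boxes, i.e. 7 rows and 4 columns of dots.
Horizontal edges: (rows + 1) * cols = 7 * 3 = 21
Vertical edges: rows * (cols + 1) = 6 * 4 = 24
Total edges: 21 + 24 = 45
Edges drawn: 14
Remaining: 45 - 14 = 31

31


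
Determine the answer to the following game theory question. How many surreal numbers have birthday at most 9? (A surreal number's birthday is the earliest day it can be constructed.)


Day 0: {|} = 0 is born. Count = 1.
Day n: the number of surreal numbers born by day n is 2^(n+1) - 1.
By day 0: 2^1 - 1 = 1
By day 1: 2^2 - 1 = 3
By day 2: 2^3 - 1 = 7
By day 3: 2^4 - 1 = 15
By day 4: 2^5 - 1 = 31
By day 5: 2^6 - 1 = 63
By day 6: 2^7 - 1 = 127
By day 7: 2^8 - 1 = 255
By day 8: 2^9 - 1 = 511
By day 9: 2^10 - 1 = 1023
By day 9: 1023 surreal numbers.

1023


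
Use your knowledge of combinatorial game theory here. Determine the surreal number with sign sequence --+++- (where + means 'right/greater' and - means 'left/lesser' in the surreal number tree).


Sign expansion: --+++-
Rule: track bounds (lo, hi), initially (-inf, +inf). On '+', the current value becomes lo and we move to the simplest number in (value, hi): value + 1 if hi = +inf, otherwise the midpoint (value + hi)/2. On '-', the current value becomes hi and we move to value - 1 if lo = -inf, otherwise the midpoint (lo + value)/2.
Start at 0.
Step 1: sign = -, move left. Bounds: (-inf, 0). Value = -1
Step 2: sign = -, move left. Bounds: (-inf, -1). Value = -2
Step 3: sign = +, move right. Bounds: (-2, -1). Value = -3/2
Step 4: sign = +, move right. Bounds: (-3/2, -1). Value = -5/4
Step 5: sign = +, move right. Bounds: (-5/4, -1). Value = -9/8
Step 6: sign = -, move left. Bounds: (-5/4, -9/8). Value = -19/16
The surreal number with sign expansion --+++- is -19/16.

-19/16


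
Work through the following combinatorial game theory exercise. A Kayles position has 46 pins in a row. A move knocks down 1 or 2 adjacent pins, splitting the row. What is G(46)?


Kayles: a move removes 1 or 2 adjacent pins from a contiguous row.
Removing pins from a row of k leaves two independent rows (a, b) with a + b = k - 1 (one pin) or a + b = k - 2 (two pins); an end removal gives a = 0.
By Sprague-Grundy, G(k) = mex{ G(a) XOR G(b) } over all these splits. G(0) = 0.
G(1): splits (0,0):0^0=0 -> mex({0}) = 1
G(2): splits (0,1):0^1=1 (0,0):0^0=0 -> mex({0, 1}) = 2
G(3): splits (0,2):0^2=2 (1,1):1^1=0 (0,1):0^1=1 -> mex({0, 1, 2}) = 3
G(4): splits (0,3):0^3=3 (1,2):1^2=3 (0,2):0^2=2 (1,1):1^1=0 -> mex({0, 2, 3}) = 1
G(5): splits (0,4):0^1=1 (1,3):1^3=2 (2,2):2^2=0 (0,3):0^3=3 (1,2):1^2=3 -> mex({0, 1, 2, 3}) = 4
G(6) = mex({0, 1, 2, 4}) = 3
G(7) = mex({0, 1, 3, 4, 5}) = 2
G(8) = mex({0, 2, 3, 5, 6}) = 1
G(9) = mex({0, 1, 2, 3, 6, 7}) = 4
G(10) = mex({0, 1, 3, 4, 5, 7}) = 2
G(11) = mex({0, 1, 2, 3, 4, 5}) = 6
G(12) = mex({0, 1, 2, 3, 5, 6, 7}) = 4
G(13) = mex({0, 2, 3, 4, 6, 7}) = 1
G(14) = mex({0, 1, 4, 5, 6, 7}) = 2
G(15) = mex({0, 1, 2, 3, 4, 5, 6}) = 7
G(16) = mex({0, 2, 3, 5, 6, 7}) = 1
G(17) = mex({0, 1, 2, 3, 5, 6, 7}) = 4
G(18) = mex({0, 1, 2, 4, 5, 6}) = 3
G(19) = mex({0, 1, 3, 4, 5, 7}) = 2
G(20) = mex({0, 2, 3, 4, 5, 6, 7}) = 1
G(21) = mex({0, 1, 2, 3, 5, 6, 7}) = 4
G(22) = mex({0, 1, 2, 3, 4, 5, 7}) = 6
G(23) = mex({0, 1, 2, 3, 4, 5, 6}) = 7
G(24) = mex({0, 1, 2, 3, 5, 6, 7}) = 4
G(25) = mex({0, 2, 3, 4, 6, 7}) = 1
G(26) = mex({0, 1, 3, 4, 5, 6, 7}) = 2
G(27) = mex({0, 1, 2, 3, 4, 5, 6, 7}) = 8
G(28) = mex({0, 1, 2, 3, 4, 6, 7, 8}) = 5
G(29) = mex({0, 1, 2, 3, 5, 6, 7, 8, 9}) = 4
G(30) = mex({0, 1, 2, 3, 4, 5, 6, 9, 10}) = 7
G(31) = mex({0, 1, 3, 4, 5, 7, 10, 11}) = 2
G(32) = mex({0, 2, 3, 4, 5, 6, 7, 9, 11}) = 1
G(33) = mex({0, 1, 2, 3, 4, 5, 6, 7, 9, 12}) = 8
G(34) = mex({0, 1, 2, 3, 4, 5, 7, 8, 11, 12}) = 6
G(35) = mex({0, 1, 2, 3, 4, 5, 6, 8, 9, 10, 11}) = 7
G(36) = mex({0, 1, 2, 3, 5, 6, 7, 9, 10}) = 4
G(37) = mex({0, 2, 3, 4, 6, 7, 9, 10, 11, 12}) = 1
G(38) = mex({0, 1, 3, 4, 5, 6, 7, 9, 10, 11, 12}) = 2
G(39) = mex({0, 1, 2, 4, 5, 6, 7, 9, 10, 12, 14}) = 3
G(40) = mex({0, 2, 3, 4, 6, 7, 11, 12, 14}) = 1
G(41) = mex({0, 1, 2, 3, 5, 6, 7, 9, 10, 11, 12}) = 4
G(42) = mex({0, 1, 2, 3, 4, 5, 6, 9, 10}) = 7
G(43) = mex({0, 1, 3, 4, 5, 7, 9, 10, 12, 15}) = 2
G(44) = mex({0, 2, 3, 4, 5, 6, 7, 9, 10, 12, 15}) = 1
G(45) = mex({0, 1, 2, 3, 4, 5, 6, 7, 9, 10, 12, 14}) = 8
G(46) = mex({0, 1, 3, 4, 5, 7, 8, 11, 12, 14}) = 2
Therefore G(46) = 2.

2


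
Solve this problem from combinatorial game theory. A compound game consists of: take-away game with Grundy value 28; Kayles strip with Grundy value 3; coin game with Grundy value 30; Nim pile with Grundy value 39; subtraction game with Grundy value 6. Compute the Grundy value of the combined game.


By the Sprague-Grundy theorem, the Grundy value of a sum of games is the XOR of individual Grundy values.
take-away game: Grundy value = 28. Running XOR: 0 XOR 28 = 28
Kayles strip: Grundy value = 3. Running XOR: 28 XOR 3 = 31
coin game: Grundy value = 30. Running XOR: 31 XOR 30 = 1
Nim pile: Grundy value = 39. Running XOR: 1 XOR 39 = 38
subtraction game: Grundy value = 6. Running XOR: 38 XOR 6 = 32
The combined Grundy value is 32.

32


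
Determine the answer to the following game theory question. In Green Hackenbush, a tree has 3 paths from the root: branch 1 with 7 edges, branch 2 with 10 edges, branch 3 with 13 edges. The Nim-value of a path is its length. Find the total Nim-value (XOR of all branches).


The tree has 3 branches from the ground vertex.
In Green Hackenbush, the Nim-value of a simple path of length k is k.
Branch 1: length 7, Nim-value = 7
Branch 2: length 10, Nim-value = 10
Branch 3: length 13, Nim-value = 13
Total Nim-value = XOR of all branch values:
0 XOR 7 = 7
7 XOR 10 = 13
13 XOR 13 = 0
Nim-value of the tree = 0

0


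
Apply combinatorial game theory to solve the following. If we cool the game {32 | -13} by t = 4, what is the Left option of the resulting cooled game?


Original game: {32 | -13} (a switch {a | b} with a > b).
Cooling by t (for t below the temperature (a - b)/2 = 45/2) taxes each move by t: {a | b} cooled by t is {a - t | b + t}.
Cooling amount: t = 4
Cooled Left option: 32 - 4 = 28
Cooled Right option: -13 + 4 = -9
Cooled game: {28 | -9}
Left option = 28

28


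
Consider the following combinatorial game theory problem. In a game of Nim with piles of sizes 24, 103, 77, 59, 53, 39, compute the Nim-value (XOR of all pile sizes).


We need the XOR (exclusive or) of all pile sizes.
After XOR-ing pile 1 (size 24): 0 XOR 24 = 24
After XOR-ing pile 2 (size 103): 24 XOR 103 = 127
After XOR-ing pile 3 (size 77): 127 XOR 77 = 50
After XOR-ing pile 4 (size 59): 50 XOR 59 = 9
After XOR-ing pile 5 (size 53): 9 XOR 53 = 60
After XOR-ing pile 6 (size 39): 60 XOR 39 = 27
The Nim-value of this position is 27.

27


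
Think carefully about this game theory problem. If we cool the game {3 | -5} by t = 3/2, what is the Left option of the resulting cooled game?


Original game: {3 | -5} (a switch {a | b} with a > b).
Cooling by t (for t below the temperature (a - b)/2 = 4) taxes each move by t: {a | b} cooled by t is {a - t | b + t}.
Cooling amount: t = 3/2
Cooled Left option: 3 - 3/2 = 3/2
Cooled Right option: -5 + 3/2 = -7/2
Cooled game: {3/2 | -7/2}
Left option = 3/2

3/2


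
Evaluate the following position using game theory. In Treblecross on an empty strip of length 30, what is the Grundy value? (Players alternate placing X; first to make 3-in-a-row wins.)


Treblecross: place X on empty cells; 3-in-a-row wins.
Playing within two cells of an existing X lets the opponent win at once, so sensible play treats the cells i-2..i+2 around each X as dead. The player left with no safe cell loses, so this is a normal-play take-away game on strips of safe cells.
Placing X at cell i (0-indexed) of a strip of k safe cells leaves independent strips of sizes max(0, i-2) and max(0, k-i-3). Hence G(k) = mex{ G(max(0,i-2)) XOR G(max(0,k-i-3)) : 0 <= i < k }, with G(0) = 0.
G(1): splits (0,0):0^0=0 -> mex({0}) = 1
G(2): splits (0,0):0^0=0 -> mex({0}) = 1
G(3): splits (0,0):0^0=0 -> mex({0}) = 1
G(4): splits (0,1):0^1=1 (0,0):0^0=0 -> mex({0, 1}) = 2
G(5): splits (0,2):0^1=1 (0,1):0^1=1 (0,0):0^0=0 -> mex({0, 1}) = 2
G(6) = mex({1}) = 0
G(7) = mex({0, 1, 2}) = 3
G(8) = mex({0, 1, 2}) = 3
G(9) = mex({0, 2}) = 1
G(10) = mex({0, 2, 3}) = 1
G(11) = mex({0, 3}) = 1
G(12) = mex({1, 3}) = 0
G(13) = mex({0, 1, 2, 3}) = 4
G(14) = mex({0, 1, 2}) = 3
G(15) = mex({0, 1, 2}) = 3
G(16) = mex({0, 1, 2, 4}) = 3
G(17) = mex({0, 1, 3, 4}) = 2
G(18) = mex({0, 1, 3, 4}) = 2
G(19) = mex({0, 1, 3, 5}) = 2
G(20) = mex({0, 1, 2, 3, 5}) = 4
G(21) = mex({0, 1, 2, 3, 5}) = 4
G(22) = mex({1, 2, 6}) = 0
G(23) = mex({0, 1, 2, 3, 4, 6}) = 5
G(24) = mex({0, 1, 2, 3, 4}) = 5
G(25) = mex({0, 1, 3, 4, 7}) = 2
G(26) = mex({0, 1, 3, 4, 5, 7}) = 2
G(27) = mex({0, 1, 3, 5}) = 2
G(28) = mex({0, 1, 2, 5}) = 3
G(29) = mex({0, 1, 2, 4, 5, 6}) = 3
G(30) = mex({1, 2, 4, 6}) = 0
Therefore G(30) = 0.

0


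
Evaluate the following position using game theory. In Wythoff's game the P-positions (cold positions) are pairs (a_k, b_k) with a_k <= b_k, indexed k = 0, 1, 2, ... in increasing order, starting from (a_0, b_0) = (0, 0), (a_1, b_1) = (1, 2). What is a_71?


By Wythoff's theorem, a_k = floor(k * phi) and b_k = floor(k * phi^2) = a_k + k, where phi = (1 + sqrt(5))/2 is the golden ratio.
phi = (1 + sqrt(5))/2 = 1.618034
k = 71
k * phi = 71 * 1.618034 = 114.880413
a_71 = floor(k * phi) = 114

114


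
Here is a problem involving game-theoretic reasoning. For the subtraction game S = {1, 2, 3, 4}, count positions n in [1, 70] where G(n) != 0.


Subtraction set S = {1, 2, 3, 4}, so G(n) = n mod 5.
G(n) = 0 when n is a multiple of 5.
Multiples of 5 in [1, 70]: 14
N-positions (nonzero Grundy) = 70 - 14 = 56

56


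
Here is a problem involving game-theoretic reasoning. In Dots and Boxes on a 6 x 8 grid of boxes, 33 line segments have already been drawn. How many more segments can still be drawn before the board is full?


Grid: 6 x 8 boxes, i.e. 7 rows and 9 columns of dots.
Horizontal edges: (rows + 1) * cols = 7 * 8 = 56
Vertical edges: rows * (cols + 1) = 6 * 9 = 54
Total edges: 56 + 54 = 110
Edges drawn: 33
Remaining: 110 - 33 = 77

77


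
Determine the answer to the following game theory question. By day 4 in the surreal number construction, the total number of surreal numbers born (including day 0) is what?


Day 0: {|} = 0 is born. Count = 1.
Day n: the number of surreal numbers born by day n is 2^(n+1) - 1.
By day 0: 2^1 - 1 = 1
By day 1: 2^2 - 1 = 3
By day 2: 2^3 - 1 = 7
By day 3: 2^4 - 1 = 15
By day 4: 2^5 - 1 = 31
By day 4: 31 surreal numbers.

31


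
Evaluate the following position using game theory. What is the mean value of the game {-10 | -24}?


Game = {-10 | -24}, a switch {a | b} with numbers a > b.
Its thermograph has left wall a - t and right wall b + t, which meet at t = (a - b)/2, where both equal (a + b)/2. So the mast (mean value) is at (a + b)/2.
Mean = (-10 + (-24))/2 = -34/2 = -17

-17


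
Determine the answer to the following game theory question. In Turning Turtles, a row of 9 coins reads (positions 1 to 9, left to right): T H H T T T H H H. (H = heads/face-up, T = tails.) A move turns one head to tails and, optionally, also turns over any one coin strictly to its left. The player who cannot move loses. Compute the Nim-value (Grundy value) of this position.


Coins: T H H T T T H H H
Key fact: a single head at position k behaves exactly like a Nim heap of size k (turning it to T and optionally flipping a coin at j < k corresponds to moving the heap from k to j, or to 0), and heads combine as a disjunctive sum (two heads at the same place would cancel, matching j XOR j = 0). So the Nim-value is the XOR of the 1-indexed positions of the heads.
Face-up positions (1-indexed): [2, 3, 7, 8, 9]
XOR 0 with 2: 0 XOR 2 = 2
XOR 2 with 3: 2 XOR 3 = 1
XOR 1 with 7: 1 XOR 7 = 6
XOR 6 with 8: 6 XOR 8 = 14
XOR 14 with 9: 14 XOR 9 = 7
Nim-value = 7

7


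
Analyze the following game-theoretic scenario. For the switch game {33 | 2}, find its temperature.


The game is {33 | 2}, a switch {a | b} with numbers a > b.
Cooling {a | b} by t gives {a - t | b + t}, which stops being hot when a - t = b + t, i.e. at t = (a - b)/2. So the temperature of a switch is (a - b)/2.
Temperature = (Left option - Right option) / 2
= (33 - (2)) / 2
= 31 / 2
= 31/2

31/2


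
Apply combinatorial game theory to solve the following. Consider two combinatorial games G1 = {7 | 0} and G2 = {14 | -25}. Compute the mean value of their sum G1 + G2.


G1 = {7 | 0}, G2 = {14 | -25}
Each is a switch {a | b} with numbers a > b; its mean value is (a + b)/2, and mean value is additive over game sums: m(G1 + G2) = m(G1) + m(G2).
Mean of G1 = (7 + (0))/2 = 7/2 = 7/2
Mean of G2 = (14 + (-25))/2 = -11/2 = -11/2
Mean of G1 + G2 = 7/2 + -11/2 = -2

-2


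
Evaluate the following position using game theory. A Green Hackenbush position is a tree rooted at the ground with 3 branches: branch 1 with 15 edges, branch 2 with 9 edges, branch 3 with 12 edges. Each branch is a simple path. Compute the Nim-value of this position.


The tree has 3 branches from the ground vertex.
In Green Hackenbush, the Nim-value of a simple path of length k is k.
Branch 1: length 15, Nim-value = 15
Branch 2: length 9, Nim-value = 9
Branch 3: length 12, Nim-value = 12
Total Nim-value = XOR of all branch values:
0 XOR 15 = 15
15 XOR 9 = 6
6 XOR 12 = 10
Nim-value of the tree = 10

10


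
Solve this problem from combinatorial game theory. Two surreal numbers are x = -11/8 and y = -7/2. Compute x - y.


x = -11/8, y = -7/2
Converting to common denominator: 8
x = -11/8, y = -28/8
x - y = -11/8 - -7/2 = 17/8

17/8


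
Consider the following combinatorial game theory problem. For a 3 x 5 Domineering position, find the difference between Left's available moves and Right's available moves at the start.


Board is 3 x 5 (rows x cols).
Left (vertical) placements: (rows-1) * cols = 2 * 5 = 10
Right (horizontal) placements: rows * (cols-1) = 3 * 4 = 12
Advantage = Left - Right = 10 - 12 = -2

-2
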